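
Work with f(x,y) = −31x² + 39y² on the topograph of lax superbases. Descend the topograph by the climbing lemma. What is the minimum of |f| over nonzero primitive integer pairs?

descent: ρ → (39,0,-31)
descent: ρ → (-31,62,8)  [lands on river]
river: ρ → (8,66,-15)
river: ρ → (-15,54,32)
river: ρ → (32,10,-37)
river: ρ → (-37,64,5)
river: ρ → (5,66,-24)
river: ρ → (-24,30,41)
river: ρ → (41,52,-13)
river: ρ → (-13,52,41)
river: ρ → (41,30,-24)
river: ρ → (-24,66,5)
river: ρ → (5,64,-37)
river: ρ → (-37,10,32)
river: ρ → (32,54,-15)
river: ρ → (-15,66,8)
river: ρ → (8,62,-31)
closes: descent 2, river 16
min |a| on river = 5

5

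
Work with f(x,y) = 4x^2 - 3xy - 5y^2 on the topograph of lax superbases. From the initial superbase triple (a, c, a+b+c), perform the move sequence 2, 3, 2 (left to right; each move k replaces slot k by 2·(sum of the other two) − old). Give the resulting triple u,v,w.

start (4,-5,-4) = (f(1,0),f(0,1),f(1,1))
replace slot 2: 2·(4+(-4)) − (-5) = 5 → (4,5,-4)
replace slot 3: 2·(4+5) − (-4) = 22 → (4,5,22)
replace slot 2: 2·(4+22) − 5 = 47 → (4,47,22)

4,47,22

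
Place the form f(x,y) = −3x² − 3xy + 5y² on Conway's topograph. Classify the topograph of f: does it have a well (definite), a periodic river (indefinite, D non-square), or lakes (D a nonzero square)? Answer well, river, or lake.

D = b²−4ac = (-3)² − 4·(-3)·5 = 69
D > 0 non-square ⇒ indefinite ⇒ periodic river

river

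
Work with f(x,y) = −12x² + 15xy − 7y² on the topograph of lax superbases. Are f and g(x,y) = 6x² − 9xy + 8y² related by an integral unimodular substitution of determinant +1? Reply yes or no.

D₁ = -111, D₂ = -111
f is negative-definite; reduce −f:
−f: translate: b→9 (≡-15 mod 24), so (12,-15,7)→(12,9,4)
−f: flip: (12,9,4)→(4,-9,12)
−f: translate: b→-1 (≡-9 mod 8), so (4,-9,12)→(4,-1,7)
−f: reduced (well bottom): (4,-1,7) with a≤c, −a<b≤a
flip sign back: reduced form of f is (-4,1,-7)
g: translate: b→3 (≡-9 mod 12), so (6,-9,8)→(6,3,5)
g: flip: (6,3,5)→(5,-3,6)
g: reduced (well bottom): (5,-3,6) with a≤c, −a<b≤a
reduced forms (-4, 1, -7) vs (5, -3, 6) ⇒ inequivalent

no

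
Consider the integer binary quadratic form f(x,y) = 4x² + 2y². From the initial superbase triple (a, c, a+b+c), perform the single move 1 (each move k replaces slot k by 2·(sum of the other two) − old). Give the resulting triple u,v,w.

start (4,2,6) = (f(1,0),f(0,1),f(1,1))
replace slot 1: 2·(2+6) − 4 = 12 → (12,2,6)

12,2,6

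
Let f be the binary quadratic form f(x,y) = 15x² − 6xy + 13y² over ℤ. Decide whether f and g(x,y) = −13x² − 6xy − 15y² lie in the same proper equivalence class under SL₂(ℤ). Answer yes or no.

D₁ = -744, D₂ = -744
f: flip: (15,-6,13)→(13,6,15)
f: reduced (well bottom): (13,6,15) with a≤c, −a<b≤a
g is negative-definite; reduce −g:
−g: reduced (well bottom): (13,6,15) with a≤c, −a<b≤a
flip sign back: reduced form of g is (-13,-6,-15)
reduced forms (13, 6, 15) vs (-13, -6, -15) ⇒ inequivalent

no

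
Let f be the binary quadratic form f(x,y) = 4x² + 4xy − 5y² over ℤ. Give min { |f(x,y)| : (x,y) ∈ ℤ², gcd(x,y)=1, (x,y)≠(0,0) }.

river: ρ → (-5,6,3)
river: ρ → (3,6,-5)
river: ρ → (-5,4,4)
river: ρ → (4,4,-5)
closes: descent 0, river 4
min |a| on river = 3

3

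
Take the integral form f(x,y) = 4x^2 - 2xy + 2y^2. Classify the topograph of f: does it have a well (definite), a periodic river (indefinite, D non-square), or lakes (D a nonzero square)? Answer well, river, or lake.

D = b²−4ac = (-2)² − 4·4·2 = -28
D < 0 ⇒ definite ⇒ every region one sign ⇒ single well

well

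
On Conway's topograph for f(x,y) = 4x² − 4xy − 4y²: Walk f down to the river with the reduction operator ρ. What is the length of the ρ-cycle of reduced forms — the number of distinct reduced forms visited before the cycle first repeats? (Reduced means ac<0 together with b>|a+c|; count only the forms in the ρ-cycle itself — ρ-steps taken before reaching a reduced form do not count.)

D = 80, ⌊√D⌋ = 8
descent: ρ → (-4,4,4)  [lands on river]
river: ρ → (4,4,-4)
ρ-cycle length = 2 (tail of 1 descent step not counted)

2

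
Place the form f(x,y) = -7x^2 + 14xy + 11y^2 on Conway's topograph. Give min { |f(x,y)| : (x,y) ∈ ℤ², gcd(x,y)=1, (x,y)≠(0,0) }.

river: ρ → (11,8,-10)
river: ρ → (-10,12,9)
river: ρ → (9,6,-13)
river: ρ → (-13,20,2)
river: ρ → (2,20,-13)
river: ρ → (-13,6,9)
river: ρ → (9,12,-10)
river: ρ → (-10,8,11)
river: ρ → (11,14,-7)
river: ρ → (-7,14,11)
closes: descent 0, river 10
min |a| on river = 2

2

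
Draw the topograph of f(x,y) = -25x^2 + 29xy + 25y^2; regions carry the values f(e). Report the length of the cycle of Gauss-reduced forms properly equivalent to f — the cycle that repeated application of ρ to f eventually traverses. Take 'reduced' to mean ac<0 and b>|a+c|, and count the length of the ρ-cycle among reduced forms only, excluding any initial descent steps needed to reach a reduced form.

D = 3341, ⌊√D⌋ = 57
river: ρ → (25,21,-29)
river: ρ → (-29,37,17)
river: ρ → (17,31,-35)
river: ρ → (-35,39,13)
river: ρ → (13,39,-35)
river: ρ → (-35,31,17)
river: ρ → (17,37,-29)
river: ρ → (-29,21,25)
river: ρ → (25,29,-25)
river: ρ → (-25,21,29)
river: ρ → (29,37,-17)
river: ρ → (-17,31,35)
river: ρ → (35,39,-13)
river: ρ → (-13,39,35)
river: ρ → (35,31,-17)
river: ρ → (-17,37,29)
river: ρ → (29,21,-25)
river: ρ → (-25,29,25)
ρ-cycle length = 18 (tail of 0 descent steps not counted)

18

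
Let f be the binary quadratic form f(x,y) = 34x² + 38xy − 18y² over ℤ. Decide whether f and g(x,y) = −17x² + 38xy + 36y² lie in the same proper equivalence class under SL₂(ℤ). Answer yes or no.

D₁ = 3892, D₂ = 3892
river cycle of f (length 12): (-18, 34, 38), (38, 42, -14), (-14, 42, 38), (38, 34, -18), (-18, 38, 34), (34, 30, -22), (-22, 58, 6), (6, 62, -2), (-2, 62, 6), (6, 58, -22), … (2 more)
river cycle of g (length 14): (36, 34, -19), (-19, 42, 28), (28, 14, -33), (-33, 52, 9), (9, 56, -21), (-21, 28, 37), (37, 46, -12), (-12, 50, 29), (29, 8, -33), (-33, 58, 4), … (4 more)
cycles differ ⇒ inequivalent

no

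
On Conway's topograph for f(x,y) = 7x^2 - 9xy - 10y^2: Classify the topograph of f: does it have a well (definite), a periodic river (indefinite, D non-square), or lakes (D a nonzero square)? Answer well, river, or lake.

D = b²−4ac = (-9)² − 4·7·(-10) = 361
D = 19² is a perfect square ⇒ form factors over ℤ ⇒ lakes

lake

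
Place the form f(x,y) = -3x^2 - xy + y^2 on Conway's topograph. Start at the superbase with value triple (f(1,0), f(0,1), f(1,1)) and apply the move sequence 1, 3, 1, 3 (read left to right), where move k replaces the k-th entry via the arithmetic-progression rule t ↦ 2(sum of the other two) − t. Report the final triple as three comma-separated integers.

start (-3,1,-3) = (f(1,0),f(0,1),f(1,1))
replace slot 1: 2·(1+(-3)) − (-3) = -1 → (-1,1,-3)
replace slot 3: 2·((-1)+1) − (-3) = 3 → (-1,1,3)
replace slot 1: 2·(1+3) − (-1) = 9 → (9,1,3)
replace slot 3: 2·(9+1) − 3 = 17 → (9,1,17)

9,1,17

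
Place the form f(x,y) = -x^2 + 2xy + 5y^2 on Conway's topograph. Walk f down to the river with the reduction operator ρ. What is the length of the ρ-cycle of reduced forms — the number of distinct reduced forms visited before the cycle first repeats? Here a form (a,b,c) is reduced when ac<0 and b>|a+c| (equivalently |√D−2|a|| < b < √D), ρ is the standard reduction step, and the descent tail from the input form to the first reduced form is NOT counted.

D = 24, ⌊√D⌋ = 4
descent: ρ → (5,-2,-1)
descent: ρ → (-1,4,2)  [lands on river]
river: ρ → (2,4,-1)
ρ-cycle length = 2 (tail of 2 descent steps not counted)

2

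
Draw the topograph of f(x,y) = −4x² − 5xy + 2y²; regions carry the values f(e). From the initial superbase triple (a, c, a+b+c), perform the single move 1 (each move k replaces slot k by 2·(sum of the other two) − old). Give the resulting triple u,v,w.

start (-4,2,-7) = (f(1,0),f(0,1),f(1,1))
replace slot 1: 2·(2+(-7)) − (-4) = -6 → (-6,2,-7)

-6,2,-7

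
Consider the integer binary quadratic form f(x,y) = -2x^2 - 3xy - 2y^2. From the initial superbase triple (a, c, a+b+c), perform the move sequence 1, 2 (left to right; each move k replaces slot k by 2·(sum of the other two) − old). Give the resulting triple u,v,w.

start (-2,-2,-7) = (f(1,0),f(0,1),f(1,1))
replace slot 1: 2·((-2)+(-7)) − (-2) = -16 → (-16,-2,-7)
replace slot 2: 2·((-16)+(-7)) − (-2) = -44 → (-16,-44,-7)

-16,-44,-7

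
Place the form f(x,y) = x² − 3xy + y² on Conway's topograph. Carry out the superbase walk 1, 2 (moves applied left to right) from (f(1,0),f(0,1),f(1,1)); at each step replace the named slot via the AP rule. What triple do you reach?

start (1,1,-1) = (f(1,0),f(0,1),f(1,1))
replace slot 1: 2·(1+(-1)) − 1 = -1 → (-1,1,-1)
replace slot 2: 2·((-1)+(-1)) − 1 = -5 → (-1,-5,-1)

-1,-5,-1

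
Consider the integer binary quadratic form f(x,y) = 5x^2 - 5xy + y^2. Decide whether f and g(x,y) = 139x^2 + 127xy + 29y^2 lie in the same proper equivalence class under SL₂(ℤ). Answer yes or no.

D₁ = 5, D₂ = 5
river cycle of f (length 2): (1, 1, -1), (-1, 1, 1)
river cycle of g (length 2): (1, 1, -1), (-1, 1, 1)
cycles coincide ⇒ equivalent

yes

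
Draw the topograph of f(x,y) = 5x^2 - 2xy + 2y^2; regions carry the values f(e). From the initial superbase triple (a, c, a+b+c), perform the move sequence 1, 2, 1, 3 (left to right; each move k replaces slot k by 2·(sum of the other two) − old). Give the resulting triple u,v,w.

start (5,2,5) = (f(1,0),f(0,1),f(1,1))
replace slot 1: 2·(2+5) − 5 = 9 → (9,2,5)
replace slot 2: 2·(9+5) − 2 = 26 → (9,26,5)
replace slot 1: 2·(26+5) − 9 = 53 → (53,26,5)
replace slot 3: 2·(53+26) − 5 = 153 → (53,26,153)

53,26,153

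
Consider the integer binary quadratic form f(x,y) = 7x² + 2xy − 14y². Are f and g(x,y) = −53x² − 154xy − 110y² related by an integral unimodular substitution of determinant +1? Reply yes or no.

D₁ = 396, D₂ = 396
river cycle of f (length 4): (7, 16, -5), (-5, 14, 10), (10, 6, -9), (-9, 12, 7)
river cycle of g (length 4): (-9, 12, 7), (7, 16, -5), (-5, 14, 10), (10, 6, -9)
cycles coincide ⇒ equivalent

yes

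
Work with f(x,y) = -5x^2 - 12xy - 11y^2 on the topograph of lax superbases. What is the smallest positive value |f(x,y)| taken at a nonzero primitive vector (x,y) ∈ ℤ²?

translate: b→2 (≡12 mod 10), so (5,12,11)→(5,2,4)
flip: (5,2,4)→(4,-2,5)
reduced (well bottom): (4,-2,5) with a≤c, −a<b≤a
well minimum |f| = |-4| = 4 (negative-definite)

4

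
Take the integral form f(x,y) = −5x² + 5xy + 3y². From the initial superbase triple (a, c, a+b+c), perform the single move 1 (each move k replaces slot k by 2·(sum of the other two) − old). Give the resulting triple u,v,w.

start (-5,3,3) = (f(1,0),f(0,1),f(1,1))
replace slot 1: 2·(3+3) − (-5) = 17 → (17,3,3)

17,3,3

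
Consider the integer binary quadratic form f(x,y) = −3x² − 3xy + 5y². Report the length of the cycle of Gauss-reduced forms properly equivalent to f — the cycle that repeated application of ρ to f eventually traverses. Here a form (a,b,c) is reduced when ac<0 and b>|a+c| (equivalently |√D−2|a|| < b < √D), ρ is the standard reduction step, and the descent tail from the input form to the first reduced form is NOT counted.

D = 69, ⌊√D⌋ = 8
descent: ρ → (5,3,-3)  [lands on river]
river: ρ → (-3,3,5)
river: ρ → (5,7,-1)
river: ρ → (-1,7,5)
ρ-cycle length = 4 (tail of 1 descent step not counted)

4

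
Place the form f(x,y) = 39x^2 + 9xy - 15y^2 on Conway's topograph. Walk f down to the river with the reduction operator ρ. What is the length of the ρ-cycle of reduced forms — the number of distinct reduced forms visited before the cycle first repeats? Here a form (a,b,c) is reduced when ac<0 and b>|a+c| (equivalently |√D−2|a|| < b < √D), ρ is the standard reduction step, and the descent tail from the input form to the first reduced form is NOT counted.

D = 2421, ⌊√D⌋ = 49
descent: ρ → (-15,21,33)  [lands on river]
river: ρ → (33,45,-3)
river: ρ → (-3,45,33)
river: ρ → (33,21,-15)
river: ρ → (-15,39,15)
river: ρ → (15,21,-33)
river: ρ → (-33,45,3)
river: ρ → (3,45,-33)
river: ρ → (-33,21,15)
river: ρ → (15,39,-15)
ρ-cycle length = 10 (tail of 1 descent step not counted)

10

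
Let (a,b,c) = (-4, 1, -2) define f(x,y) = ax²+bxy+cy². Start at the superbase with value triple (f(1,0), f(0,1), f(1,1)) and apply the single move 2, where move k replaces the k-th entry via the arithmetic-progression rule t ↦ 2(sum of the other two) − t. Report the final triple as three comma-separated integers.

start (-4,-2,-5) = (f(1,0),f(0,1),f(1,1))
replace slot 2: 2·((-4)+(-5)) − (-2) = -16 → (-4,-16,-5)

-4,-16,-5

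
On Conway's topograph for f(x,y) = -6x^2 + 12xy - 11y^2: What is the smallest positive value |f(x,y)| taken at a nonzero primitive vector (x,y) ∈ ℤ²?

translate: b→0 (≡-12 mod 12), so (6,-12,11)→(6,0,5)
flip: (6,0,5)→(5,0,6)
reduced (well bottom): (5,0,6) with a≤c, −a<b≤a
well minimum |f| = |-5| = 5 (negative-definite)

5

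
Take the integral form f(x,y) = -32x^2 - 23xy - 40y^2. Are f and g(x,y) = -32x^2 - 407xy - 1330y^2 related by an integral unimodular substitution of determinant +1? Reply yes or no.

D₁ = -4591, D₂ = -4591
f is negative-definite; reduce −f:
−f: reduced (well bottom): (32,23,40) with a≤c, −a<b≤a
flip sign back: reduced form of f is (-32,-23,-40)
g is negative-definite; reduce −g:
−g: translate: b→23 (≡407 mod 64), so (32,407,1330)→(32,23,40)
−g: reduced (well bottom): (32,23,40) with a≤c, −a<b≤a
flip sign back: reduced form of g is (-32,-23,-40)
reduced forms (-32, -23, -40) vs (-32, -23, -40) ⇒ equivalent

yes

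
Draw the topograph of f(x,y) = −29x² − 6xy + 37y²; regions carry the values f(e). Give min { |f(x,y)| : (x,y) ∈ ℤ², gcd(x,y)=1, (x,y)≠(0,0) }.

descent: ρ → (37,6,-29)
descent: ρ → (-29,52,14)  [lands on river]
river: ρ → (14,60,-13)
river: ρ → (-13,44,46)
river: ρ → (46,48,-11)
river: ρ → (-11,62,11)
river: ρ → (11,48,-46)
river: ρ → (-46,44,13)
river: ρ → (13,60,-14)
river: ρ → (-14,52,29)
river: ρ → (29,64,-2)
river: ρ → (-2,64,29)
river: ρ → (29,52,-14)
river: ρ → (-14,60,13)
river: ρ → (13,44,-46)
river: ρ → (-46,48,11)
river: ρ → (11,62,-11)
river: ρ → (-11,48,46)
river: ρ → (46,44,-13)
river: ρ → (-13,60,14)
river: ρ → (14,52,-29)
river: ρ → (-29,64,2)
river: ρ → (2,64,-29)
closes: descent 2, river 22
min |a| on river = 2

2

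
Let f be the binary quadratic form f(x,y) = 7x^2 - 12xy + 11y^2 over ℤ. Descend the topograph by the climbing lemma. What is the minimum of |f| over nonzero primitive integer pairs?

translate: b→2 (≡-12 mod 14), so (7,-12,11)→(7,2,6)
flip: (7,2,6)→(6,-2,7)
reduced (well bottom): (6,-2,7) with a≤c, −a<b≤a
well minimum = a = 6

6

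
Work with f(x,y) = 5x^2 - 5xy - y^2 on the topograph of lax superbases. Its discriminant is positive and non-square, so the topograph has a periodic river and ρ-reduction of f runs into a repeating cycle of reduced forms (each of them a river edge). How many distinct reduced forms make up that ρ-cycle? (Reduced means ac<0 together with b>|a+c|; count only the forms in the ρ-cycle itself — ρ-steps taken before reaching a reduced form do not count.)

D = 45, ⌊√D⌋ = 6
descent: ρ → (-1,5,5)  [lands on river]
river: ρ → (5,5,-1)
ρ-cycle length = 2 (tail of 1 descent step not counted)

2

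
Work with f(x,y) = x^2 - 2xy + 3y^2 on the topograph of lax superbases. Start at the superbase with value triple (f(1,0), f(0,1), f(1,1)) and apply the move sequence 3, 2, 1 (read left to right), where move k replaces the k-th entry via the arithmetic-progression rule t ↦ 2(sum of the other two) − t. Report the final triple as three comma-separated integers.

start (1,3,2) = (f(1,0),f(0,1),f(1,1))
replace slot 3: 2·(1+3) − 2 = 6 → (1,3,6)
replace slot 2: 2·(1+6) − 3 = 11 → (1,11,6)
replace slot 1: 2·(11+6) − 1 = 33 → (33,11,6)

33,11,6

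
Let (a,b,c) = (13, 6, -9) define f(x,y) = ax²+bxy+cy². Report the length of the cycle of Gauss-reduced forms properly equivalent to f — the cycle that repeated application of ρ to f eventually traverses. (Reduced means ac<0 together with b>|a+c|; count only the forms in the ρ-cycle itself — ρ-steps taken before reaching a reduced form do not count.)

D = 504, ⌊√D⌋ = 22
river: ρ → (-9,12,10)
river: ρ → (10,8,-11)
river: ρ → (-11,14,7)
river: ρ → (7,14,-11)
river: ρ → (-11,8,10)
river: ρ → (10,12,-9)
river: ρ → (-9,6,13)
river: ρ → (13,20,-2)
river: ρ → (-2,20,13)
river: ρ → (13,6,-9)
ρ-cycle length = 10 (tail of 0 descent steps not counted)

10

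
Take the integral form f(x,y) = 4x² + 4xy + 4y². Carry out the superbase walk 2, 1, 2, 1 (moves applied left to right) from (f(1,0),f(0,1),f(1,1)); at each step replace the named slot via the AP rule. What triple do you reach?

start (4,4,12) = (f(1,0),f(0,1),f(1,1))
replace slot 2: 2·(4+12) − 4 = 28 → (4,28,12)
replace slot 1: 2·(28+12) − 4 = 76 → (76,28,12)
replace slot 2: 2·(76+12) − 28 = 148 → (76,148,12)
replace slot 1: 2·(148+12) − 76 = 244 → (244,148,12)

244,148,12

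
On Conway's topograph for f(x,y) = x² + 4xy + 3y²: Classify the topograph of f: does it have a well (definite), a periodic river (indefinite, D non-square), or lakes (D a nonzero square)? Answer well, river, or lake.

D = b²−4ac = 4² − 4·1·3 = 4
D = 2² is a perfect square ⇒ form factors over ℤ ⇒ lakes

lake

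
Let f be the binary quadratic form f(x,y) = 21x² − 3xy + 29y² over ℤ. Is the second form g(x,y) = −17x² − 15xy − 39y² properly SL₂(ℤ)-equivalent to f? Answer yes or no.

D₁ = -2427, D₂ = -2427
f: reduced (well bottom): (21,-3,29) with a≤c, −a<b≤a
g is negative-definite; reduce −g:
−g: reduced (well bottom): (17,15,39) with a≤c, −a<b≤a
flip sign back: reduced form of g is (-17,-15,-39)
reduced forms (21, -3, 29) vs (-17, -15, -39) ⇒ inequivalent

no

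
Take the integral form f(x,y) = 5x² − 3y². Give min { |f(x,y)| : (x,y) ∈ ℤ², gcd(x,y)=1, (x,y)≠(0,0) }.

descent: ρ → (-3,6,2)  [lands on river]
river: ρ → (2,6,-3)
closes: descent 1, river 2
min |a| on river = 2

2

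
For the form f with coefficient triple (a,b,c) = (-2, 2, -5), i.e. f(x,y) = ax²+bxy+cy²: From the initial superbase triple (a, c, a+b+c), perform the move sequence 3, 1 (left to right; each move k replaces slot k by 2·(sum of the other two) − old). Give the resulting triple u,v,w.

start (-2,-5,-5) = (f(1,0),f(0,1),f(1,1))
replace slot 3: 2·((-2)+(-5)) − (-5) = -9 → (-2,-5,-9)
replace slot 1: 2·((-5)+(-9)) − (-2) = -26 → (-26,-5,-9)

-26,-5,-9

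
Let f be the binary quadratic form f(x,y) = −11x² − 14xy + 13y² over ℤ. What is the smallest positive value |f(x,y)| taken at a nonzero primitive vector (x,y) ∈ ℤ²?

descent: ρ → (13,14,-11)  [lands on river]
river: ρ → (-11,8,16)
river: ρ → (16,24,-3)
river: ρ → (-3,24,16)
river: ρ → (16,8,-11)
river: ρ → (-11,14,13)
river: ρ → (13,12,-12)
river: ρ → (-12,12,13)
closes: descent 1, river 8
min |a| on river = 3

3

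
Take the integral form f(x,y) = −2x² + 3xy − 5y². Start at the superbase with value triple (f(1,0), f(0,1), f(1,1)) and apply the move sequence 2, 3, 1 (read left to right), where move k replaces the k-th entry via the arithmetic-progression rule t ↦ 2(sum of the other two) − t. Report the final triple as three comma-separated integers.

start (-2,-5,-4) = (f(1,0),f(0,1),f(1,1))
replace slot 2: 2·((-2)+(-4)) − (-5) = -7 → (-2,-7,-4)
replace slot 3: 2·((-2)+(-7)) − (-4) = -14 → (-2,-7,-14)
replace slot 1: 2·((-7)+(-14)) − (-2) = -40 → (-40,-7,-14)

-40,-7,-14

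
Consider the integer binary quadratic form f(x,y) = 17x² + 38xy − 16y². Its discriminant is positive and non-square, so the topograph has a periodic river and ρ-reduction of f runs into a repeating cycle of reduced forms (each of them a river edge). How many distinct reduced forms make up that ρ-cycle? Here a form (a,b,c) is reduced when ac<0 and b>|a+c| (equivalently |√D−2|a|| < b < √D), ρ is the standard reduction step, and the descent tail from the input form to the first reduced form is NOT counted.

D = 2532, ⌊√D⌋ = 50
river: ρ → (-16,26,29)
river: ρ → (29,32,-13)
river: ρ → (-13,46,8)
river: ρ → (8,50,-1)
river: ρ → (-1,50,8)
river: ρ → (8,46,-13)
river: ρ → (-13,32,29)
river: ρ → (29,26,-16)
river: ρ → (-16,38,17)
river: ρ → (17,30,-24)
river: ρ → (-24,18,23)
river: ρ → (23,28,-19)
river: ρ → (-19,48,3)
river: ρ → (3,48,-19)
river: ρ → (-19,28,23)
river: ρ → (23,18,-24)
river: ρ → (-24,30,17)
river: ρ → (17,38,-16)
ρ-cycle length = 18 (tail of 0 descent steps not counted)

18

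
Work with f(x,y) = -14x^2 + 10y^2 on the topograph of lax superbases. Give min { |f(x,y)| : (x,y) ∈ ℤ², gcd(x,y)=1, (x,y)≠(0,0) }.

descent: ρ → (10,20,-4)  [lands on river]
river: ρ → (-4,20,10)
closes: descent 1, river 2
min |a| on river = 4

4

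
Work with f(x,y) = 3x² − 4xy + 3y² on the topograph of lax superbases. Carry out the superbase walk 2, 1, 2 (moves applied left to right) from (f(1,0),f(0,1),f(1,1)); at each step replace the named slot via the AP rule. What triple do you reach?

start (3,3,2) = (f(1,0),f(0,1),f(1,1))
replace slot 2: 2·(3+2) − 3 = 7 → (3,7,2)
replace slot 1: 2·(7+2) − 3 = 15 → (15,7,2)
replace slot 2: 2·(15+2) − 7 = 27 → (15,27,2)

15,27,2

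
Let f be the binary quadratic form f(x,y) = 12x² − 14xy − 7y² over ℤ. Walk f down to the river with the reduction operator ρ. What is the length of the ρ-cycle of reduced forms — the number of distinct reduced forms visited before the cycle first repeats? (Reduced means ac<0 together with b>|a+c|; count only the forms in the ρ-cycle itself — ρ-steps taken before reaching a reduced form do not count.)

D = 532, ⌊√D⌋ = 23
descent: ρ → (-7,14,12)  [lands on river]
river: ρ → (12,10,-9)
river: ρ → (-9,8,13)
river: ρ → (13,18,-4)
river: ρ → (-4,22,3)
river: ρ → (3,20,-11)
river: ρ → (-11,2,12)
river: ρ → (12,22,-1)
river: ρ → (-1,22,12)
river: ρ → (12,2,-11)
river: ρ → (-11,20,3)
river: ρ → (3,22,-4)
river: ρ → (-4,18,13)
river: ρ → (13,8,-9)
river: ρ → (-9,10,12)
river: ρ → (12,14,-7)
ρ-cycle length = 16 (tail of 1 descent step not counted)

16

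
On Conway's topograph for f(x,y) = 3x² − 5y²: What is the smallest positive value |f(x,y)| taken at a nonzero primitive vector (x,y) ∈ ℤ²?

descent: ρ → (-5,0,3)
descent: ρ → (3,6,-2)  [lands on river]
river: ρ → (-2,6,3)
closes: descent 2, river 2
min |a| on river = 2

2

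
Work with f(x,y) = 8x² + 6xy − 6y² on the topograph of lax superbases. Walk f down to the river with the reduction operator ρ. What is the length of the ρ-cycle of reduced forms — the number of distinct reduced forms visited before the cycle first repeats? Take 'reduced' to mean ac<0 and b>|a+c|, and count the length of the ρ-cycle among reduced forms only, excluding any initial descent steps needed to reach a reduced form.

D = 228, ⌊√D⌋ = 15
river: ρ → (-6,6,8)
river: ρ → (8,10,-4)
river: ρ → (-4,14,2)
river: ρ → (2,14,-4)
river: ρ → (-4,10,8)
river: ρ → (8,6,-6)
ρ-cycle length = 6 (tail of 0 descent steps not counted)

6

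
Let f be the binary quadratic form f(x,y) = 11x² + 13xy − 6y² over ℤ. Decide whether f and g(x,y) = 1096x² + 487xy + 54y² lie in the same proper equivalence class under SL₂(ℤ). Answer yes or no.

D₁ = 433, D₂ = 433
river cycle of f (length 46): (-6, 11, 13), (13, 15, -4), (-4, 17, 9), (9, 19, -2), (-2, 17, 18), (18, 19, -1), (-1, 19, 18), (18, 17, -2), (-2, 19, 9), (9, 17, -4), … (36 more)
river cycle of g (length 46): (11, 13, -6), (-6, 11, 13), (13, 15, -4), (-4, 17, 9), (9, 19, -2), (-2, 17, 18), (18, 19, -1), (-1, 19, 18), (18, 17, -2), (-2, 19, 9), … (36 more)
cycles coincide ⇒ equivalent

yes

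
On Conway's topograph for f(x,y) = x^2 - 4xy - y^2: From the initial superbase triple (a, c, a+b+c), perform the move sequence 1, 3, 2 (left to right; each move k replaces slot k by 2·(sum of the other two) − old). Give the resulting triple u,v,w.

start (1,-1,-4) = (f(1,0),f(0,1),f(1,1))
replace slot 1: 2·((-1)+(-4)) − 1 = -11 → (-11,-1,-4)
replace slot 3: 2·((-11)+(-1)) − (-4) = -20 → (-11,-1,-20)
replace slot 2: 2·((-11)+(-20)) − (-1) = -61 → (-11,-61,-20)

-11,-61,-20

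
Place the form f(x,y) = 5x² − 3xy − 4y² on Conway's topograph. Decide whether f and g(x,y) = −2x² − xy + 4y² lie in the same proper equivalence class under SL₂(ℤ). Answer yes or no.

D₁ = 89, D₂ = 33
discriminants differ ⇒ not SL₂(ℤ)-equivalent

no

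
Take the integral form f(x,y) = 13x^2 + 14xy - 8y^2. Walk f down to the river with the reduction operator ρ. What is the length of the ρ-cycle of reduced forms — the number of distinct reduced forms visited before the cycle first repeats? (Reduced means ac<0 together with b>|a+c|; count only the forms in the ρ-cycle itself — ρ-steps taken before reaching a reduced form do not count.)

D = 612, ⌊√D⌋ = 24
river: ρ → (-8,18,9)
river: ρ → (9,18,-8)
river: ρ → (-8,14,13)
river: ρ → (13,12,-9)
river: ρ → (-9,24,1)
river: ρ → (1,24,-9)
river: ρ → (-9,12,13)
river: ρ → (13,14,-8)
ρ-cycle length = 8 (tail of 0 descent steps not counted)

8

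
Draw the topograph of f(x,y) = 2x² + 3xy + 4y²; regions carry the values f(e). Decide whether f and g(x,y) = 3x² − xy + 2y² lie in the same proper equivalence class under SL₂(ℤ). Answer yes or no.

D₁ = -23, D₂ = -23
f: translate: b→-1 (≡3 mod 4), so (2,3,4)→(2,-1,3)
f: reduced (well bottom): (2,-1,3) with a≤c, −a<b≤a
g: flip: (3,-1,2)→(2,1,3)
g: reduced (well bottom): (2,1,3) with a≤c, −a<b≤a
reduced forms (2, -1, 3) vs (2, 1, 3) ⇒ inequivalent

no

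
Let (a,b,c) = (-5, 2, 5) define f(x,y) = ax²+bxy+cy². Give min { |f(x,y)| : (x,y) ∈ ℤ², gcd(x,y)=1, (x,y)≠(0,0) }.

river: ρ → (5,8,-2)
river: ρ → (-2,8,5)
river: ρ → (5,2,-5)
river: ρ → (-5,8,2)
river: ρ → (2,8,-5)
river: ρ → (-5,2,5)
closes: descent 0, river 6
min |a| on river = 2

2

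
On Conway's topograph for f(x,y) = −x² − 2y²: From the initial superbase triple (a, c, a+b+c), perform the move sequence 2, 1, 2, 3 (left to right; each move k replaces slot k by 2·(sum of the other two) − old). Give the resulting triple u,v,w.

start (-1,-2,-3) = (f(1,0),f(0,1),f(1,1))
replace slot 2: 2·((-1)+(-3)) − (-2) = -6 → (-1,-6,-3)
replace slot 1: 2·((-6)+(-3)) − (-1) = -17 → (-17,-6,-3)
replace slot 2: 2·((-17)+(-3)) − (-6) = -34 → (-17,-34,-3)
replace slot 3: 2·((-17)+(-34)) − (-3) = -99 → (-17,-34,-99)

-17,-34,-99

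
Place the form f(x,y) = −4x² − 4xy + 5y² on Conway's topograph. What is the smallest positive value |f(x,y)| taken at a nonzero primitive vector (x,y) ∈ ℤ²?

descent: ρ → (5,4,-4)  [lands on river]
river: ρ → (-4,4,5)
river: ρ → (5,6,-3)
river: ρ → (-3,6,5)
closes: descent 1, river 4
min |a| on river = 3

3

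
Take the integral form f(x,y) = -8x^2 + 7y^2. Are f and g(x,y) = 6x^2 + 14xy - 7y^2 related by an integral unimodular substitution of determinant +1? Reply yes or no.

D₁ = 224, D₂ = 364
discriminants differ ⇒ not SL₂(ℤ)-equivalent

no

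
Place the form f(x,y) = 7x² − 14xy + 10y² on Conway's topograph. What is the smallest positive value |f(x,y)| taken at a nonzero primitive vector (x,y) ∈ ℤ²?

translate: b→0 (≡-14 mod 14), so (7,-14,10)→(7,0,3)
flip: (7,0,3)→(3,0,7)
reduced (well bottom): (3,0,7) with a≤c, −a<b≤a
well minimum = a = 3

3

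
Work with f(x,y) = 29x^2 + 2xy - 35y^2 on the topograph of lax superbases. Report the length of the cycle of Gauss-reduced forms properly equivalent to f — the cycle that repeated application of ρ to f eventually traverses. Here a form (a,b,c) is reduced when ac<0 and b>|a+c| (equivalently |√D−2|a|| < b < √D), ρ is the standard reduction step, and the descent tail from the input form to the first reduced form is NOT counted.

D = 4064, ⌊√D⌋ = 63
descent: ρ → (-35,-2,29)
descent: ρ → (29,60,-4)  [lands on river]
river: ρ → (-4,60,29)
river: ρ → (29,56,-8)
river: ρ → (-8,56,29)
ρ-cycle length = 4 (tail of 2 descent steps not counted)

4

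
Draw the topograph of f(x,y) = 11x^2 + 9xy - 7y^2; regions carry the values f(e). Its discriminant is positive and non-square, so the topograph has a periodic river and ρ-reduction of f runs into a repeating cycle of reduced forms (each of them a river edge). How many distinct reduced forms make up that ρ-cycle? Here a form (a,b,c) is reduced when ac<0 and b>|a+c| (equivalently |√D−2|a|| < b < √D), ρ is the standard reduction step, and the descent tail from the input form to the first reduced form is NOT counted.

D = 389, ⌊√D⌋ = 19
river: ρ → (-7,19,1)
river: ρ → (1,19,-7)
river: ρ → (-7,9,11)
river: ρ → (11,13,-5)
river: ρ → (-5,17,5)
river: ρ → (5,13,-11)
river: ρ → (-11,9,7)
river: ρ → (7,19,-1)
river: ρ → (-1,19,7)
river: ρ → (7,9,-11)
river: ρ → (-11,13,5)
river: ρ → (5,17,-5)
river: ρ → (-5,13,11)
river: ρ → (11,9,-7)
ρ-cycle length = 14 (tail of 0 descent steps not counted)

14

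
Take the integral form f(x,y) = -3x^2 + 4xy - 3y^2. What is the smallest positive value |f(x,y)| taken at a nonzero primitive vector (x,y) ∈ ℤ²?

translate: b→2 (≡-4 mod 6), so (3,-4,3)→(3,2,2)
flip: (3,2,2)→(2,-2,3)
translate: b→2 (≡-2 mod 4), so (2,-2,3)→(2,2,3)
reduced (well bottom): (2,2,3) with a≤c, −a<b≤a
well minimum |f| = |-2| = 2 (negative-definite)

2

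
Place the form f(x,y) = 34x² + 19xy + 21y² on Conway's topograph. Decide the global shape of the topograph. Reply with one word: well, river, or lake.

D = b²−4ac = 19² − 4·34·21 = -2495
D < 0 ⇒ definite ⇒ every region one sign ⇒ single well

well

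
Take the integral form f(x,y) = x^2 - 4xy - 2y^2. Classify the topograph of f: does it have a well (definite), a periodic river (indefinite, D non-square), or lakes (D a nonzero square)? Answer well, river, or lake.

D = b²−4ac = (-4)² − 4·1·(-2) = 24
D > 0 non-square ⇒ indefinite ⇒ periodic river

river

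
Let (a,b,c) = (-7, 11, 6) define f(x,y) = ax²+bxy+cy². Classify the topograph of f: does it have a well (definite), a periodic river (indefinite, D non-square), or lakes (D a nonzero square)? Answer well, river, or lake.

D = b²−4ac = 11² − 4·(-7)·6 = 289
D = 17² is a perfect square ⇒ form factors over ℤ ⇒ lakes

lake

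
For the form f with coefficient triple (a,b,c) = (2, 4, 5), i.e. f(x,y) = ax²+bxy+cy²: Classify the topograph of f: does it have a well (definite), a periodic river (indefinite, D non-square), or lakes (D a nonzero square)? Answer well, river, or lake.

D = b²−4ac = 4² − 4·2·5 = -24
D < 0 ⇒ definite ⇒ every region one sign ⇒ single well

well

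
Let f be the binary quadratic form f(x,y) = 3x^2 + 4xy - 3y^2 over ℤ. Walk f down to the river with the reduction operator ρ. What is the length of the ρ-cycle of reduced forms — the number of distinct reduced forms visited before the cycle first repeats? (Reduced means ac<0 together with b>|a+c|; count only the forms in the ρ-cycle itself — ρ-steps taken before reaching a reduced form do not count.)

D = 52, ⌊√D⌋ = 7
river: ρ → (-3,2,4)
river: ρ → (4,6,-1)
river: ρ → (-1,6,4)
river: ρ → (4,2,-3)
river: ρ → (-3,4,3)
river: ρ → (3,2,-4)
river: ρ → (-4,6,1)
river: ρ → (1,6,-4)
river: ρ → (-4,2,3)
river: ρ → (3,4,-3)
ρ-cycle length = 10 (tail of 0 descent steps not counted)

10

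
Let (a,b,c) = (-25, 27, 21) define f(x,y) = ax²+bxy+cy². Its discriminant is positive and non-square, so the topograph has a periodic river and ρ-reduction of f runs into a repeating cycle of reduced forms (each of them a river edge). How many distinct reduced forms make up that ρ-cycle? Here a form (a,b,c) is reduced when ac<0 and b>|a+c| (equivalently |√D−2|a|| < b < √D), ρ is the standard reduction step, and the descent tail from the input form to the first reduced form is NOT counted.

D = 2829, ⌊√D⌋ = 53
river: ρ → (21,15,-31)
river: ρ → (-31,47,5)
river: ρ → (5,53,-1)
river: ρ → (-1,53,5)
river: ρ → (5,47,-31)
river: ρ → (-31,15,21)
river: ρ → (21,27,-25)
river: ρ → (-25,23,23)
river: ρ → (23,23,-25)
river: ρ → (-25,27,21)
ρ-cycle length = 10 (tail of 0 descent steps not counted)

10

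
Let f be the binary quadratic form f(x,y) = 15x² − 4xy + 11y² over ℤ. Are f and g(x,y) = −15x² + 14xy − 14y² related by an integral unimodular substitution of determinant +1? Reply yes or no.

D₁ = -644, D₂ = -644
f: flip: (15,-4,11)→(11,4,15)
f: reduced (well bottom): (11,4,15) with a≤c, −a<b≤a
g is negative-definite; reduce −g:
−g: flip: (15,-14,14)→(14,14,15)
−g: reduced (well bottom): (14,14,15) with a≤c, −a<b≤a
flip sign back: reduced form of g is (-14,-14,-15)
reduced forms (11, 4, 15) vs (-14, -14, -15) ⇒ inequivalent

no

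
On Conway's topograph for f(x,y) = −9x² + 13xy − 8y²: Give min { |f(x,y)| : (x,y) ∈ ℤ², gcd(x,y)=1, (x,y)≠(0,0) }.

translate: b→5 (≡-13 mod 18), so (9,-13,8)→(9,5,4)
flip: (9,5,4)→(4,-5,9)
translate: b→3 (≡-5 mod 8), so (4,-5,9)→(4,3,8)
reduced (well bottom): (4,3,8) with a≤c, −a<b≤a
well minimum |f| = |-4| = 4 (negative-definite)

4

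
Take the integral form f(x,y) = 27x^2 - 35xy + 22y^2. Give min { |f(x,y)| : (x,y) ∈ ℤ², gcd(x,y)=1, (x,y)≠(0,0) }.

translate: b→19 (≡-35 mod 54), so (27,-35,22)→(27,19,14)
flip: (27,19,14)→(14,-19,27)
translate: b→9 (≡-19 mod 28), so (14,-19,27)→(14,9,22)
reduced (well bottom): (14,9,22) with a≤c, −a<b≤a
well minimum = a = 14

14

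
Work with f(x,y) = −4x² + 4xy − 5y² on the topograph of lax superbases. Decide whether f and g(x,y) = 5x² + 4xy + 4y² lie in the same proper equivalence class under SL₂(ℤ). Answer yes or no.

D₁ = -64, D₂ = -64
f is negative-definite; reduce −f:
−f: translate: b→4 (≡-4 mod 8), so (4,-4,5)→(4,4,5)
−f: reduced (well bottom): (4,4,5) with a≤c, −a<b≤a
flip sign back: reduced form of f is (-4,-4,-5)
g: flip: (5,4,4)→(4,-4,5)
g: translate: b→4 (≡-4 mod 8), so (4,-4,5)→(4,4,5)
g: reduced (well bottom): (4,4,5) with a≤c, −a<b≤a
reduced forms (-4, -4, -5) vs (4, 4, 5) ⇒ inequivalent

no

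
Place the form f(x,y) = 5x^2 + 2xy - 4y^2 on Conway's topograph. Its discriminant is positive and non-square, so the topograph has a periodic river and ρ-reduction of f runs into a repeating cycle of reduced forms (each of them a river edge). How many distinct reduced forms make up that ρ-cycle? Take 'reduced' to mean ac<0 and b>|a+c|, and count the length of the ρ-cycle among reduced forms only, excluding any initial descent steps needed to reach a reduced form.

D = 84, ⌊√D⌋ = 9
river: ρ → (-4,6,3)
river: ρ → (3,6,-4)
river: ρ → (-4,2,5)
river: ρ → (5,8,-1)
river: ρ → (-1,8,5)
river: ρ → (5,2,-4)
ρ-cycle length = 6 (tail of 0 descent steps not counted)

6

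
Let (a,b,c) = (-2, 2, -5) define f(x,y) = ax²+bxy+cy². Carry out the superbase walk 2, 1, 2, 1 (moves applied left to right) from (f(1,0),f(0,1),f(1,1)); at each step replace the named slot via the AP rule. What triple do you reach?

start (-2,-5,-5) = (f(1,0),f(0,1),f(1,1))
replace slot 2: 2·((-2)+(-5)) − (-5) = -9 → (-2,-9,-5)
replace slot 1: 2·((-9)+(-5)) − (-2) = -26 → (-26,-9,-5)
replace slot 2: 2·((-26)+(-5)) − (-9) = -53 → (-26,-53,-5)
replace slot 1: 2·((-53)+(-5)) − (-26) = -90 → (-90,-53,-5)

-90,-53,-5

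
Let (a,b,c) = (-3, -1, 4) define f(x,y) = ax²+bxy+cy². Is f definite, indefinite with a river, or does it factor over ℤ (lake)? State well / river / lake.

D = b²−4ac = (-1)² − 4·(-3)·4 = 49
D = 7² is a perfect square ⇒ form factors over ℤ ⇒ lakes

lake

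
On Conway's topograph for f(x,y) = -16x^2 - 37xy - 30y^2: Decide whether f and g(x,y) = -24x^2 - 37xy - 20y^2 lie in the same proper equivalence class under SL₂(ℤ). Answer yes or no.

D₁ = -551, D₂ = -551
f is negative-definite; reduce −f:
−f: translate: b→5 (≡37 mod 32), so (16,37,30)→(16,5,9)
−f: flip: (16,5,9)→(9,-5,16)
−f: reduced (well bottom): (9,-5,16) with a≤c, −a<b≤a
flip sign back: reduced form of f is (-9,5,-16)
g is negative-definite; reduce −g:
−g: translate: b→-11 (≡37 mod 48), so (24,37,20)→(24,-11,7)
−g: flip: (24,-11,7)→(7,11,24)
−g: translate: b→-3 (≡11 mod 14), so (7,11,24)→(7,-3,20)
−g: reduced (well bottom): (7,-3,20) with a≤c, −a<b≤a
flip sign back: reduced form of g is (-7,3,-20)
reduced forms (-9, 5, -16) vs (-7, 3, -20) ⇒ inequivalent

no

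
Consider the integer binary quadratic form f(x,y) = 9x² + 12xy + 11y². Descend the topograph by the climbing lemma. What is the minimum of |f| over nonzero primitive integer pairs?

translate: b→-6 (≡12 mod 18), so (9,12,11)→(9,-6,8)
flip: (9,-6,8)→(8,6,9)
reduced (well bottom): (8,6,9) with a≤c, −a<b≤a
well minimum = a = 8

8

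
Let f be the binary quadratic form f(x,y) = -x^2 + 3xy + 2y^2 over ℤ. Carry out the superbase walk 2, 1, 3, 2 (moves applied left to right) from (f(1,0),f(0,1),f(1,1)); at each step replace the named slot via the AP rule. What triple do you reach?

start (-1,2,4) = (f(1,0),f(0,1),f(1,1))
replace slot 2: 2·((-1)+4) − 2 = 4 → (-1,4,4)
replace slot 1: 2·(4+4) − (-1) = 17 → (17,4,4)
replace slot 3: 2·(17+4) − 4 = 38 → (17,4,38)
replace slot 2: 2·(17+38) − 4 = 106 → (17,106,38)

17,106,38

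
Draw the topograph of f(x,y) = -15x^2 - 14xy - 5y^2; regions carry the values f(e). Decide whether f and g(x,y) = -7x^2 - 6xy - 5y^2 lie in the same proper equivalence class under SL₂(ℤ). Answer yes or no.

D₁ = -104, D₂ = -104
f is negative-definite; reduce −f:
−f: flip: (15,14,5)→(5,-14,15)
−f: translate: b→-4 (≡-14 mod 10), so (5,-14,15)→(5,-4,6)
−f: reduced (well bottom): (5,-4,6) with a≤c, −a<b≤a
flip sign back: reduced form of f is (-5,4,-6)
g is negative-definite; reduce −g:
−g: flip: (7,6,5)→(5,-6,7)
−g: translate: b→4 (≡-6 mod 10), so (5,-6,7)→(5,4,6)
−g: reduced (well bottom): (5,4,6) with a≤c, −a<b≤a
flip sign back: reduced form of g is (-5,-4,-6)
reduced forms (-5, 4, -6) vs (-5, -4, -6) ⇒ inequivalent

no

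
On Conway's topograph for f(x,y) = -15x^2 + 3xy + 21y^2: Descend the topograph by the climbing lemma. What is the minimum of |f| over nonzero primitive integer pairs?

descent: ρ → (21,-3,-15)
descent: ρ → (-15,33,3)  [lands on river]
river: ρ → (3,33,-15)
river: ρ → (-15,27,9)
river: ρ → (9,27,-15)
closes: descent 2, river 4
min |a| on river = 3

3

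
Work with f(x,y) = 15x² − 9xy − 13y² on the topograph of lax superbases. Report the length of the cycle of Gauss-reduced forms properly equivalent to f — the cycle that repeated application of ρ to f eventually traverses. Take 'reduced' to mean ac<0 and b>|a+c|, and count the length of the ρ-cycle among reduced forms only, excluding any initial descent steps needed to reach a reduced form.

D = 861, ⌊√D⌋ = 29
descent: ρ → (-13,9,15)  [lands on river]
river: ρ → (15,21,-7)
river: ρ → (-7,21,15)
river: ρ → (15,9,-13)
river: ρ → (-13,17,11)
river: ρ → (11,27,-3)
river: ρ → (-3,27,11)
river: ρ → (11,17,-13)
ρ-cycle length = 8 (tail of 1 descent step not counted)

8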